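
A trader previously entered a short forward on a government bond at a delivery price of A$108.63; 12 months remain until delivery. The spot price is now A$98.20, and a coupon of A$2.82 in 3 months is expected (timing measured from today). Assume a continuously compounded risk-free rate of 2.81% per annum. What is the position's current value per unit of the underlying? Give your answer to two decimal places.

PV(remaining coupons) I = 2.82·e^(−0.0281·3/12) = 2.8003
Current forward F = (S − I)·e^(rT) = (98.20 − 2.8003)·e^(0.0281·12/12) = 95.3997 × 1.028499 = 98.1185
Value (long) = (F − K)·e^(−rT) = (98.1185 − 108.63) × 0.972291 = -10.2202
Short position value = −(long value) = A$10.22

A$10.22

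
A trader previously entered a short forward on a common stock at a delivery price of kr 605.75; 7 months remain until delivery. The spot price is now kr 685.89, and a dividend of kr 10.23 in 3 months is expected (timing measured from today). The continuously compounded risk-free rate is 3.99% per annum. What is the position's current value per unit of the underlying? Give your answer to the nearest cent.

-kr 83.95

PV(remaining dividends) I = 10.23·e^(−0.0399·3/12) = 10.1285
Current forward F = (S − I)·e^(rT) = (685.89 − 10.1285)·e^(0.0399·7/12) = 675.7615 × 1.023548 = 691.6743
Value (long) = (F − K)·e^(−rT) = (691.6743 − 605.75) × 0.976994 = 83.9475
Short position value = −(long value) = -kr 83.95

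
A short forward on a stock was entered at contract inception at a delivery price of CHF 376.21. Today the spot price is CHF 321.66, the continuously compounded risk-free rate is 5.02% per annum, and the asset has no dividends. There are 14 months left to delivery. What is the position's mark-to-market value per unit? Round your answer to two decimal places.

CHF 33.15

Current fair forward for the remaining 14 months: F = S·e^(r·T), r = 0.0502
F = 321.66 · e^(0.0502 × 14/12) = 321.66 × 1.060316 = 341.0612
Value of long forward = (F − K)·e^(−rT) = (341.0612 − 376.21) · e^(−0.0502·14/12)
= -35.1488 × 0.943115 = -33.15
Short position value = −(long value) = CHF 33.15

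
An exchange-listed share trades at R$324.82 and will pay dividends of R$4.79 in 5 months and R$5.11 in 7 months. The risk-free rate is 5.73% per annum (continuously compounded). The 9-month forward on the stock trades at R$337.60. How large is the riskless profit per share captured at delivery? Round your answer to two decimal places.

PV(dividends) I = 4.79·e^(−0.0573·5/12) + 5.11·e^(−0.0573·7/12) = 9.6190
Fair forward F* = (S − I)·e^(rT) = (324.82 − 9.6190)·e^0.042975 = 315.2010 × 1.043912 = 329.0421
Market R$337.60 > fair 329.0421: forward overpriced → cash-and-carry (borrow at r, buy the stock and collect the dividends, short the forward).
Profit at T = |F_mkt − F*| = |337.60 − 329.0421| = R$8.56 per share

R$8.56 per share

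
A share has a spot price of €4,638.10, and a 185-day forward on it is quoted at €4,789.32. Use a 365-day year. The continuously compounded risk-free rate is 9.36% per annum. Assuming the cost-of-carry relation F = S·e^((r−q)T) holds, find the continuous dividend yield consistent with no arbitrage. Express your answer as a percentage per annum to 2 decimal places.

3.03%

From F = S·e^((r−q)T): (r − q) = ln(F/S)/T
ln(4789.32/4638.10) = ln(1.032604) = 0.032084
(r − q) = 0.032084 / (185/365) = 0.063301
q = r − ln(F/S)/T = 0.0936 − 0.063301 = 0.030299
q = 3.03%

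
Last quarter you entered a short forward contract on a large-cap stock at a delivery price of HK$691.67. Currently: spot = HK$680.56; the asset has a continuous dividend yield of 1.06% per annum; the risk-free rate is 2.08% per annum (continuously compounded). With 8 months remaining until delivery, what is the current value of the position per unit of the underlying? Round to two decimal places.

Current fair forward for the remaining 8 months: F = S·e^((r − q)·T), (r − q) = 0.0208 − 0.0106 = 0.0102
F = 680.56 · e^(0.0102 × 8/12) = 680.56 × 1.006823 = 685.2035
Value of long forward = (F − K)·e^(−rT) = (685.2035 − 691.67) · e^(−0.0208·8/12)
= -6.4665 × 0.986229 = -6.38
Short position value = −(long value) = HK$6.38

HK$6.38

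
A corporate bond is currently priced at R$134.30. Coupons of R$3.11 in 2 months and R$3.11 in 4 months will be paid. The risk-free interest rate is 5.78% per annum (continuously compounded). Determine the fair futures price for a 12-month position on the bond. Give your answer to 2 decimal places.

PV(coupons) I = 3.11·e^(−0.0578·2/12) + 3.11·e^(−0.0578·4/12)
I = 3.0802 + 3.0507 = 6.1309
F = (S − I)·e^(rT) = (134.30 − 6.1309) · e^(0.0578·12/12)
= 128.1691 · e^0.057800 = 128.1691 × 1.059503 = R$135.80

R$135.80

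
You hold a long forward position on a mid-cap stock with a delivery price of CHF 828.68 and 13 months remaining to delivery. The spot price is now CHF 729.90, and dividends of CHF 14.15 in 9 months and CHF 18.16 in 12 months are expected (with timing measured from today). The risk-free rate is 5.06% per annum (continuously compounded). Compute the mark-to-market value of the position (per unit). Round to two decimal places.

PV(remaining dividends) I = 14.15·e^(−0.0506·9/12) + 18.16·e^(−0.0506·12/12) = 30.8870
Current forward F = (S − I)·e^(rT) = (729.90 − 30.8870)·e^(0.0506·13/12) = 699.0130 × 1.056347 = 738.4003
Value (long) = (F − K)·e^(−rT) = (738.4003 − 828.68) × 0.946659 = -85.4641
Value = -CHF 85.46

-CHF 85.46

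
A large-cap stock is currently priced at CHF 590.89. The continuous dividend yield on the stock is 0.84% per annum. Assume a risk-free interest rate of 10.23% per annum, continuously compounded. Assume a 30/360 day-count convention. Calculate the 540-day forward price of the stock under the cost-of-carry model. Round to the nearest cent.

CHF 680.26

F = S·e^((r − q)T) = 590.89 · e^((0.1023 − 0.0084) × 540/360)
= 590.89 · e^0.140850 = 590.89 × 1.151252
F = CHF 680.26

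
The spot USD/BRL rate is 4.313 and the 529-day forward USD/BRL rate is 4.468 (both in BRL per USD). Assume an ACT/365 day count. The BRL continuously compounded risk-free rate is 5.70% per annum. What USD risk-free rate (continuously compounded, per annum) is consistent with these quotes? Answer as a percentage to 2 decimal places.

F = S·e^((r_BRL − r_USD)T) ⇒ r_USD = r_BRL − ln(F/S)/T
ln(4.468/4.313) = 0.035307; /(529/365) = 0.024361
r_USD = 0.0570 − 0.024361 = 0.032639
r_USD = 3.26%

3.26%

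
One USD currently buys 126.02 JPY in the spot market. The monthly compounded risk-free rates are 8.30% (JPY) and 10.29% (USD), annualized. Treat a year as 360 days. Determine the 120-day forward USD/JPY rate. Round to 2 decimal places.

By covered interest parity, F = S · (1+r_JPY/12)^(12T) / (1+r_USD/12)^(12T)
= 126.02 × 1.027955 / 1.034744 = 126.02 × 0.993439
F = 125.19 JPY per USD

125.19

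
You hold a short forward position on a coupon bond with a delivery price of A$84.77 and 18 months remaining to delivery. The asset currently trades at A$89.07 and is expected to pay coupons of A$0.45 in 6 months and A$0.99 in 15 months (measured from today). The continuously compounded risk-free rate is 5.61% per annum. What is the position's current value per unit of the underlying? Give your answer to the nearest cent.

PV(remaining coupons) I = 0.45·e^(−0.0561·6/12) + 0.99·e^(−0.0561·15/12) = 1.3605
Current forward F = (S − I)·e^(rT) = (89.07 − 1.3605)·e^(0.0561·18/12) = 87.7095 × 1.087792 = 95.4097
Value (long) = (F − K)·e^(−rT) = (95.4097 − 84.77) × 0.919293 = 9.7810
Short position value = −(long value) = -A$9.78

-A$9.78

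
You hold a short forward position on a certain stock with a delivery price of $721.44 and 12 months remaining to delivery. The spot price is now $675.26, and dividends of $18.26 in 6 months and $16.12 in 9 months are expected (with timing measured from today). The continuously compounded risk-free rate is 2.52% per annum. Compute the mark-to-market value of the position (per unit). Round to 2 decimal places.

PV(remaining dividends) I = 18.26·e^(−0.0252·6/12) + 16.12·e^(−0.0252·9/12) = 33.8496
Current forward F = (S − I)·e^(rT) = (675.26 − 33.8496)·e^(0.0252·12/12) = 641.4104 × 1.025520 = 657.7792
Value (long) = (F − K)·e^(−rT) = (657.7792 − 721.44) × 0.975115 = -62.0766
Short position value = −(long value) = $62.08

$62.08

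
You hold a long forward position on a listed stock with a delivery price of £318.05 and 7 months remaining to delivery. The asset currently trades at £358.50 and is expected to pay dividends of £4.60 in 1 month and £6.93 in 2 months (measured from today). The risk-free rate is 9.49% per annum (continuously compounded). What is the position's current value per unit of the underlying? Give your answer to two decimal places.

£46.19

PV(remaining dividends) I = 4.60·e^(−0.0949·1/12) + 6.93·e^(−0.0949·2/12) = 11.3850
Current forward F = (S − I)·e^(rT) = (358.50 − 11.3850)·e^(0.0949·7/12) = 347.1150 × 1.056919 = 366.8724
Value (long) = (F − K)·e^(−rT) = (366.8724 − 318.05) × 0.946146 = 46.1931
Value = £46.19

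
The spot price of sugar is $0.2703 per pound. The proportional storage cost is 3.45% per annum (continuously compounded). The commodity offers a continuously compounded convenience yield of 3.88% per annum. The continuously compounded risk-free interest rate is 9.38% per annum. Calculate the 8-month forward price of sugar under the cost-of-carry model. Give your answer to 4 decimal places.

$0.2869 per pound

Net carry = r + u − y = 0.0938 + 0.0345 − 0.0388 = 0.0895
F = S·e^((r+u−y)T) = 0.2703 · e^(0.0895 × 8/12) = 0.2703 · e^0.059667
= 0.2703 × 1.061483 = $0.2869 per pound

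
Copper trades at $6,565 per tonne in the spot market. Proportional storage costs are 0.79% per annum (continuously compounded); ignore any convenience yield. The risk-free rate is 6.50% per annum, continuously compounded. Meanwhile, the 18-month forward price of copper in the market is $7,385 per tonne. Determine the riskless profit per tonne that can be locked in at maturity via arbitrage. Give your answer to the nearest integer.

$61 per tonne

Fair forward: F* = S·e^(carry·T), with carry = (r + u) = 0.0650 + 0.0079 = 0.0729
F* = 6565 · e^(0.0729 × 18/12) = 6565 · e^0.109350 = 6565 × 1.115553 = $7323.6054
Market $7385 > fair $7323.6054: forward overpriced → cash-and-carry (buy spot, short the forward).
At maturity, profit = |F_mkt − F*| = |7385 − 7323.6054| = $61 per tonne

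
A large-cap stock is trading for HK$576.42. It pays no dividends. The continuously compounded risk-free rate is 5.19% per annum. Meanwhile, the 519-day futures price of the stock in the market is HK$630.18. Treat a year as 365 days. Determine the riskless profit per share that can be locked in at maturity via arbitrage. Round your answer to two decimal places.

HK$9.61 per share

Fair futures: F* = S·e^(carry·T), with carry = r = 0.0519
F* = 576.42 · e^(0.0519 × 519/365) = 576.42 · e^0.073798 = 576.42 × 1.076589 = HK$620.5674
Market HK$630.18 > fair HK$620.5674: forward overpriced → cash-and-carry (buy spot, short the forward).
At maturity, profit = |F_mkt − F*| = |630.18 − 620.5674| = HK$9.61 per share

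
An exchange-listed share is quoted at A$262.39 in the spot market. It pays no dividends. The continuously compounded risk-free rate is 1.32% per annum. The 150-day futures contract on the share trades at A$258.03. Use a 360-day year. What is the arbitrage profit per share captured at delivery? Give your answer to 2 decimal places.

A$5.81 per share

Fair futures: F* = S·e^(carry·T), with carry = r = 0.0132
F* = 262.39 · e^(0.0132 × 150/360) = 262.39 · e^0.005500 = 262.39 × 1.005515 = A$263.8371
Market A$258.03 < fair A$263.8371: forward underpriced → reverse cash-and-carry (short spot, go long the forward).
At maturity, profit = |F_mkt − F*| = |258.03 − 263.8371| = A$5.81 per share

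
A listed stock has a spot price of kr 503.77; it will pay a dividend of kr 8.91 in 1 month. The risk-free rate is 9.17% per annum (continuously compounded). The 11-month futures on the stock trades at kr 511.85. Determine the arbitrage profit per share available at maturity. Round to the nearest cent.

kr 26.48 per share

PV(dividends) I = 8.91·e^(−0.0917·1/12) = 8.8422
Fair futures F* = (S − I)·e^(rT) = (503.77 − 8.8422)·e^0.084058 = 494.9278 × 1.087692 = 538.3290
Market kr 511.85 < fair 538.3290: forward underpriced → reverse cash-and-carry (short the stock, invest proceeds at r, pay the dividends, go long the forward).
Profit at T = |F_mkt − F*| = |511.85 − 538.3290| = kr 26.48 per share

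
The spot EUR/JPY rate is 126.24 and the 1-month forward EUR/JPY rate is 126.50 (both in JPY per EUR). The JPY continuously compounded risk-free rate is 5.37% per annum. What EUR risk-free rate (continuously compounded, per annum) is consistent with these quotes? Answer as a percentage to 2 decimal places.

F = S·e^((r_JPY − r_EUR)T) ⇒ r_EUR = r_JPY − ln(F/S)/T
ln(126.50/126.24) = 0.002057; /(1/12) = 0.024684
r_EUR = 0.0537 − 0.024684 = 0.029016
r_EUR = 2.90%

2.90%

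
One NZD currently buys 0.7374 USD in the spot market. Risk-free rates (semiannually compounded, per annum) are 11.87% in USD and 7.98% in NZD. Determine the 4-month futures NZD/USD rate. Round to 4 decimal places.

0.7466

By covered interest parity, F = S · (1+r_USD/2)^(2T) / (1+r_NZD/2)^(2T)
= 0.7374 × 1.039185 / 1.026426 = 0.7374 × 1.012431
F = 0.7466 USD per NZD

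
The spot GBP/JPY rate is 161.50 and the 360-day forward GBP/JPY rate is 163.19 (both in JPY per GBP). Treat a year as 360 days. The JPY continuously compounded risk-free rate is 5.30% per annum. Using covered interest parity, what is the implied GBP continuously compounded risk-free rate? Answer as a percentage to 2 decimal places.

4.26%

F = S·e^((r_JPY − r_GBP)T) ⇒ r_GBP = r_JPY − ln(F/S)/T
ln(163.19/161.50) = 0.010410; /(360/360) = 0.010410
r_GBP = 0.0530 − 0.010410 = 0.042590
r_GBP = 4.26%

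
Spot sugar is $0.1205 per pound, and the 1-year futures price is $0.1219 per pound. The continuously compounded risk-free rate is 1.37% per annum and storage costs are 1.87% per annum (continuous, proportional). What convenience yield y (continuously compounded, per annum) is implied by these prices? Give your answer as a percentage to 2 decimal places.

F = S·e^((r+u−y)T) ⇒ (r+u−y) = ln(F/S)/T
ln(0.1219/0.1205) = 0.011551; /T ⇒ 0.011551
y = r + u − ln(F/S)/T = 0.0137 + 0.0187 − 0.011551 = 0.020849
y = 2.08%

2.08%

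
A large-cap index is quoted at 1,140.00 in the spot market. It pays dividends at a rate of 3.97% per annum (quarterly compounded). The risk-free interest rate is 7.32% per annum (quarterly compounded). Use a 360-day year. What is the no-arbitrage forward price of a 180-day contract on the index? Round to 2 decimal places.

F = S · (1+r/4)^(4T) / (1+q/4)^(4T)
= 1140.00 × 1.03693489 / 1.01994851 = 1140.00 × 1.01665415
F = 1,158.99

1,158.99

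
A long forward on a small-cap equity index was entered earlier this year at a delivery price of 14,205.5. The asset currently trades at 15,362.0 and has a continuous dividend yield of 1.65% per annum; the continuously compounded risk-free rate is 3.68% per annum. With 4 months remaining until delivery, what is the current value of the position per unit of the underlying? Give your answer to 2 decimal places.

1245.43

Current fair forward for the remaining 4 months: F = S·e^((r − q)·T), (r − q) = 0.0368 − 0.0165 = 0.0203
F = 15362.0 · e^(0.0203 × 4/12) = 15362.0 × 1.00678961 = 15466.3020
Value of long forward = (F − K)·e^(−rT) = (15466.3020 − 14205.5) · e^(−0.0368·4/12)
= 1260.8020 × 0.98780826 = 1245.43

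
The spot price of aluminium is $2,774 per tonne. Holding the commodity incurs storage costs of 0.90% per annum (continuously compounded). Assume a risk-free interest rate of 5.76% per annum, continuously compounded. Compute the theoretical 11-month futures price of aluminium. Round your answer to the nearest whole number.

$2,949 per tonne

Net carry = r + u − y = 0.0576 + 0.0090 − 0.0000 = 0.0666
F = S·e^((r+u−y)T) = 2774 · e^(0.0666 × 11/12) = 2774 · e^0.061050
= 2774 × 1.062952 = $2,949 per tonne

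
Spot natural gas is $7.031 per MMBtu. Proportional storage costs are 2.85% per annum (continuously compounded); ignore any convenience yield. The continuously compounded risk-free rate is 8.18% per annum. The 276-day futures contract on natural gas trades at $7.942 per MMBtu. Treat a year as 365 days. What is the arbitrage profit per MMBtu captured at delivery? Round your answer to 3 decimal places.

Fair futures: F* = S·e^(carry·T), with carry = (r + u) = 0.0818 + 0.0285 = 0.1103
F* = 7.031 · e^(0.1103 × 276/365) = 7.031 · e^0.083405 = 7.031 × 1.086982 = $7.6426
Market $7.942 > fair $7.6426: forward overpriced → cash-and-carry (buy spot, short the forward).
At maturity, profit = |F_mkt − F*| = |7.942 − 7.6426| = $0.299 per MMBtu

$0.299 per MMBtu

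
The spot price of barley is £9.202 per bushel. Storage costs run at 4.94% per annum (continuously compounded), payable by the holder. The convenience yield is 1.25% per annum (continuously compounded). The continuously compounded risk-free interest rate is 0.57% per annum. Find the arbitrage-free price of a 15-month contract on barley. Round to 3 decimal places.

Net carry = r + u − y = 0.0057 + 0.0494 − 0.0125 = 0.0426
F = S·e^((r+u−y)T) = 9.202 · e^(0.0426 × 15/12) = 9.202 · e^0.053250
= 9.202 × 1.054693 = £9.705 per bushel

£9.705 per bushel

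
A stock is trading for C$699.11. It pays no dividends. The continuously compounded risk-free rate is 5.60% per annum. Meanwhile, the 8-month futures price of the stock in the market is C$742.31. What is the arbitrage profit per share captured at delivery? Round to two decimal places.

Fair futures: F* = S·e^(carry·T), with carry = r = 0.0560
F* = 699.11 · e^(0.0560 × 8/12) = 699.11 · e^0.037333 = 699.11 × 1.038039 = C$725.7034
Market C$742.31 > fair C$725.7034: forward overpriced → cash-and-carry (buy spot, short the forward).
At maturity, profit = |F_mkt − F*| = |742.31 − 725.7034| = C$16.61 per share

C$16.61 per share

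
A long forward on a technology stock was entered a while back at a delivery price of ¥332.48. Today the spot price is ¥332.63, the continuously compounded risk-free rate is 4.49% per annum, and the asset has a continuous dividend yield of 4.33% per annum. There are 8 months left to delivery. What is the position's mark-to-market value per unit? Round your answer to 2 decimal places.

¥0.49

Current fair forward for the remaining 8 months: F = S·e^((r − q)·T), (r − q) = 0.0449 − 0.0433 = 0.0016
F = 332.63 · e^(0.0016 × 8/12) = 332.63 × 1.001067 = 332.9849
Value of long forward = (F − K)·e^(−rT) = (332.9849 − 332.48) · e^(−0.0449·8/12)
= 0.5049 × 0.970510 = 0.49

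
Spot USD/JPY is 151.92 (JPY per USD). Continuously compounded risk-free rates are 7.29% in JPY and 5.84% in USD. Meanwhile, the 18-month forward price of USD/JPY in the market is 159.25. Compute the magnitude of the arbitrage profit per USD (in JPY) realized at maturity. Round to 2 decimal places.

3.99 per USD (in JPY)

Fair forward: F* = S·e^(carry·T), with carry = (r_JPY − r_USD) = 0.0729 − 0.0584 = 0.0145
F* = 151.92 · e^(0.0145 × 18/12) = 151.92 · e^0.021750 = 151.92 × 1.021988 = 155.2604
Market 159.25 > fair 155.2604: forward overpriced → cash-and-carry (buy spot, short the forward).
At maturity, profit = |F_mkt − F*| = |159.25 − 155.2604| = 3.99 per USD (in JPY)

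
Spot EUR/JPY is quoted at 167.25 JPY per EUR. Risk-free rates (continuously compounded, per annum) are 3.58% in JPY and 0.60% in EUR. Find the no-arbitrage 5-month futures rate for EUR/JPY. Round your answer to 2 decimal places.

169.34

F = S·e^((r_JPY − r_EUR)T) = 167.25 · e^((0.0358 − 0.0060) × 5/12)
= 167.25 · e^0.012417 = 167.25 × 1.012494
F = 169.34 JPY per EUR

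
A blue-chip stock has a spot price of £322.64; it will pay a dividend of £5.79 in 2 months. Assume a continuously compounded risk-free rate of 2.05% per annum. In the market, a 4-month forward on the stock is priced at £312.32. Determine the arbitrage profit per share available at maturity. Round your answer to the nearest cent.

PV(dividends) I = 5.79·e^(−0.0205·2/12) = 5.7703
Fair forward F* = (S − I)·e^(rT) = (322.64 − 5.7703)·e^0.006833 = 316.8697 × 1.006856 = 319.0422
Market £312.32 < fair 319.0422: forward underpriced → reverse cash-and-carry (short the stock, invest proceeds at r, pay the dividends, go long the forward).
Profit at T = |F_mkt − F*| = |312.32 − 319.0422| = £6.72 per share

£6.72 per share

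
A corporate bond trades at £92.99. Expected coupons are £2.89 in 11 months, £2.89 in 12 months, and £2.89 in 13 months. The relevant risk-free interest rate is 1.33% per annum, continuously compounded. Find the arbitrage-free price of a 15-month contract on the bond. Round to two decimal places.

£85.85

PV(coupons) I = 2.89·e^(−0.0133·11/12) + 2.89·e^(−0.0133·12/12) + 2.89·e^(−0.0133·13/12)
I = 2.8550 + 2.8518 + 2.8487 = 8.5555
F = (S − I)·e^(rT) = (92.99 − 8.5555) · e^(0.0133·15/12)
= 84.4345 · e^0.016625 = 84.4345 × 1.016764 = £85.85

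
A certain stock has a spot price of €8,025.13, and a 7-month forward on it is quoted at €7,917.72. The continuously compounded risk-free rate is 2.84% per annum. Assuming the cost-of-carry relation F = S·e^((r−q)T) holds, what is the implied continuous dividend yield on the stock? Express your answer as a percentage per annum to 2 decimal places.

From F = S·e^((r−q)T): (r − q) = ln(F/S)/T
ln(7917.72/8025.13) = ln(0.986616) = -0.013474
(r − q) = -0.013474 / (7/12) = -0.023098
q = r − ln(F/S)/T = 0.0284 + 0.023098 = 0.051498
q = 5.15%

5.15%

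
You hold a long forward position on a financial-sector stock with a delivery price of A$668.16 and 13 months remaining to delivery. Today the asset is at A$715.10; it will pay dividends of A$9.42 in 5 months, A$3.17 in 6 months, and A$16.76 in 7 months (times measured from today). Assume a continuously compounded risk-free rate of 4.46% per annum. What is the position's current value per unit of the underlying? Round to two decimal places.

PV(remaining dividends) I = 9.42·e^(−0.0446·5/12) + 3.17·e^(−0.0446·6/12) + 16.76·e^(−0.0446·7/12) = 28.6762
Current forward F = (S − I)·e^(rT) = (715.10 − 28.6762)·e^(0.0446·13/12) = 686.4238 × 1.049503 = 720.4038
Value (long) = (F − K)·e^(−rT) = (720.4038 − 668.16) × 0.952832 = 49.7796
Value = A$49.78

A$49.78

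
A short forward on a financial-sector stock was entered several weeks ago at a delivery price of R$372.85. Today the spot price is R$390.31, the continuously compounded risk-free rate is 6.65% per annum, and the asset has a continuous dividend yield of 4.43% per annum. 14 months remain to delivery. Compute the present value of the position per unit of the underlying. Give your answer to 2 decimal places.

-R$25.63

Current fair forward for the remaining 14 months: F = S·e^((r − q)·T), (r − q) = 0.0665 − 0.0443 = 0.0222
F = 390.31 · e^(0.0222 × 14/12) = 390.31 × 1.026238 = 400.5510
Value of long forward = (F − K)·e^(−rT) = (400.5510 − 372.85) · e^(−0.0665·14/12)
= 27.7010 × 0.925350 = 25.63
Short position value = −(long value) = -R$25.63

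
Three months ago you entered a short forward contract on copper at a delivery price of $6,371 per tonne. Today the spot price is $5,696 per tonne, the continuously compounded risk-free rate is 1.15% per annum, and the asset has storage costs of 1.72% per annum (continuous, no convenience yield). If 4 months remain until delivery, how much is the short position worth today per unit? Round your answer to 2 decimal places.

$617.87 per tonne

Current fair forward for the remaining 4 months: F = S·e^((r + u)·T), (r + u) = 0.0115 + 0.0172 = 0.0287
F = 5696 · e^(0.0287 × 4/12) = 5696 × 1.00961257 = 5750.7532
Value of long forward = (F − K)·e^(−rT) = (5750.7532 − 6371) · e^(−0.0115·4/12)
= -620.2468 × 0.99617400 = -617.87
Short position value = −(long value) = $617.87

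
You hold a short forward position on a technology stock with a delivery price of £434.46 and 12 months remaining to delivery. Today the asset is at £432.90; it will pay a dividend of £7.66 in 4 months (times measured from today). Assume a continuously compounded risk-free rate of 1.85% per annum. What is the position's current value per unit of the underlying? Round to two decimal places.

£1.21

PV(remaining dividends) I = 7.66·e^(−0.0185·4/12) = 7.6129
Current forward F = (S − I)·e^(rT) = (432.90 − 7.6129)·e^(0.0185·12/12) = 425.2871 × 1.018672 = 433.2281
Value (long) = (F − K)·e^(−rT) = (433.2281 − 434.46) × 0.981670 = -1.2093
Short position value = −(long value) = £1.21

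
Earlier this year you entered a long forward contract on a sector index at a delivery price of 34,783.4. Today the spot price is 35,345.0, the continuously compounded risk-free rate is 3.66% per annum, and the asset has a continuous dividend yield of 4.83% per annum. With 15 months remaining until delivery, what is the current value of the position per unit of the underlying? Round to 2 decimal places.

46.27

Current fair forward for the remaining 15 months: F = S·e^((r − q)·T), (r − q) = 0.0366 − 0.0483 = -0.0117
F = 35345.0 · e^(-0.0117 × 15/12) = 35345.0 × 0.98548143 = 34831.8411
Value of long forward = (F − K)·e^(−rT) = (34831.8411 − 34783.4) · e^(−0.0366·15/12)
= 48.4411 × 0.95528075 = 46.27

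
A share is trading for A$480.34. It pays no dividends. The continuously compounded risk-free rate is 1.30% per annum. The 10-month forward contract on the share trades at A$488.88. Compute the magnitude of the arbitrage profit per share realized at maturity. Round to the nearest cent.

A$3.31 per share

Fair forward: F* = S·e^(carry·T), with carry = r = 0.0130
F* = 480.34 · e^(0.0130 × 10/12) = 480.34 · e^0.010833 = 480.34 × 1.010892 = A$485.5719
Market A$488.88 > fair A$485.5719: forward overpriced → cash-and-carry (buy spot, short the forward).
At maturity, profit = |F_mkt − F*| = |488.88 − 485.5719| = A$3.31 per share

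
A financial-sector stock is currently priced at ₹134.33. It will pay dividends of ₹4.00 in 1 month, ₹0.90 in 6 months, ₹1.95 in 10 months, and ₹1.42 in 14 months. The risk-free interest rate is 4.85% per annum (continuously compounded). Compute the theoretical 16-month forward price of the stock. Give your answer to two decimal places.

₹134.69

PV(dividends) I = 4.00·e^(−0.0485·1/12) + 0.90·e^(−0.0485·6/12) + 1.95·e^(−0.0485·10/12) + 1.42·e^(−0.0485·14/12)
I = 3.9839 + 0.8784 + 1.8728 + 1.3419 = 8.0770
F = (S − I)·e^(rT) = (134.33 − 8.0770) · e^(0.0485·16/12)
= 126.2530 · e^0.064667 = 126.2530 × 1.066804 = ₹134.69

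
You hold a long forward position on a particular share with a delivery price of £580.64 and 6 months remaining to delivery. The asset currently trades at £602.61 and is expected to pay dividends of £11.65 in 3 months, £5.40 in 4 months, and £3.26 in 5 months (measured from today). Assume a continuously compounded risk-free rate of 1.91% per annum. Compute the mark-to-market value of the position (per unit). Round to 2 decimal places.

£7.29

PV(remaining dividends) I = 11.65·e^(−0.0191·3/12) + 5.40·e^(−0.0191·4/12) + 3.26·e^(−0.0191·5/12) = 20.1944
Current forward F = (S − I)·e^(rT) = (602.61 − 20.1944)·e^(0.0191·6/12) = 582.4156 × 1.009596 = 588.0045
Value (long) = (F − K)·e^(−rT) = (588.0045 − 580.64) × 0.990495 = 7.2945
Value = £7.29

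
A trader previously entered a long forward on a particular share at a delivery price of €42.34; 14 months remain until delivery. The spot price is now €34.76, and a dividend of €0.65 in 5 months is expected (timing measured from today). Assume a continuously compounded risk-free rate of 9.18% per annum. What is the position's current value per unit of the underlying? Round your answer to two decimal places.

-€3.91

PV(remaining dividends) I = 0.65·e^(−0.0918·5/12) = 0.6256
Current forward F = (S − I)·e^(rT) = (34.76 − 0.6256)·e^(0.0918·14/12) = 34.1344 × 1.113046 = 37.9932
Value (long) = (F − K)·e^(−rT) = (37.9932 − 42.34) × 0.898436 = -3.9053
Value = -€3.91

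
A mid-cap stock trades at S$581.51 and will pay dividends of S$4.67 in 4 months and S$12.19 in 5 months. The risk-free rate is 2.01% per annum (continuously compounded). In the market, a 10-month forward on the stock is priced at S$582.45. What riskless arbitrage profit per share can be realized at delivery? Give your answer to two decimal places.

PV(dividends) I = 4.67·e^(−0.0201·4/12) + 12.19·e^(−0.0201·5/12) = 16.7272
Fair forward F* = (S − I)·e^(rT) = (581.51 − 16.7272)·e^0.016750 = 564.7828 × 1.016891 = 574.3225
Market S$582.45 > fair 574.3225: forward overpriced → cash-and-carry (borrow at r, buy the stock and collect the dividends, short the forward).
Profit at T = |F_mkt − F*| = |582.45 − 574.3225| = S$8.13 per share

S$8.13 per share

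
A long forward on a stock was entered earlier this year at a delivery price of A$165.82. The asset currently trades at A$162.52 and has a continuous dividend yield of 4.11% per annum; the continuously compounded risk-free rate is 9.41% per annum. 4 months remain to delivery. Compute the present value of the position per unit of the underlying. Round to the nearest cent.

-A$0.39

Current fair forward for the remaining 4 months: F = S·e^((r − q)·T), (r − q) = 0.0941 − 0.0411 = 0.0530
F = 162.52 · e^(0.0530 × 4/12) = 162.52 × 1.017824 = 165.4168
Value of long forward = (F − K)·e^(−rT) = (165.4168 − 165.82) · e^(−0.0941·4/12)
= -0.4032 × 0.969120 = -0.39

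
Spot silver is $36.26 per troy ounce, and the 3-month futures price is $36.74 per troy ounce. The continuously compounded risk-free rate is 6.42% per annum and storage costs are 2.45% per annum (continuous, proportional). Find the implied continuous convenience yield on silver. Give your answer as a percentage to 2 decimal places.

3.61%

F = S·e^((r+u−y)T) ⇒ (r+u−y) = ln(F/S)/T
ln(36.74/36.26) = 0.013151; /T ⇒ 0.052604
y = r + u − ln(F/S)/T = 0.0642 + 0.0245 − 0.052604 = 0.036096
y = 3.61%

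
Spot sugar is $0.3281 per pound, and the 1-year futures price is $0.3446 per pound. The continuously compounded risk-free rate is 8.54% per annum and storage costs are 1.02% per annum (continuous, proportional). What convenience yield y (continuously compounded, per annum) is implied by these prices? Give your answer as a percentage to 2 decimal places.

F = S·e^((r+u−y)T) ⇒ (r+u−y) = ln(F/S)/T
ln(0.3446/0.3281) = 0.049066; /T ⇒ 0.049066
y = r + u − ln(F/S)/T = 0.0854 + 0.0102 − 0.049066 = 0.046534
y = 4.65%

4.65%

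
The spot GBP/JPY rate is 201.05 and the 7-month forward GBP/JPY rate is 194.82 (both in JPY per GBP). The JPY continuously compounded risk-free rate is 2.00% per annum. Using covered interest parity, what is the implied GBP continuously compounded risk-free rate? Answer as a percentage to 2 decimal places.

7.40%

F = S·e^((r_JPY − r_GBP)T) ⇒ r_GBP = r_JPY − ln(F/S)/T
ln(194.82/201.05) = -0.031478; /(7/12) = -0.053962
r_GBP = 0.0200 + 0.053962 = 0.073962
r_GBP = 7.40%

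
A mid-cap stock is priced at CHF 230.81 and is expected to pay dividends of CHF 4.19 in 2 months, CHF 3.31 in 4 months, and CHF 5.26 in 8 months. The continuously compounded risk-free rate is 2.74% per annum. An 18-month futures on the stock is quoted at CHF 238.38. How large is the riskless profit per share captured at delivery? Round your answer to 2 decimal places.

CHF 11.03 per share

PV(dividends) I = 4.19·e^(−0.0274·2/12) + 3.31·e^(−0.0274·4/12) + 5.26·e^(−0.0274·8/12) = 12.6156
Fair futures F* = (S − I)·e^(rT) = (230.81 − 12.6156)·e^0.041100 = 218.1944 × 1.041956 = 227.3490
Market CHF 238.38 > fair 227.3490: forward overpriced → cash-and-carry (borrow at r, buy the stock and collect the dividends, short the forward).
Profit at T = |F_mkt − F*| = |238.38 − 227.3490| = CHF 11.03 per share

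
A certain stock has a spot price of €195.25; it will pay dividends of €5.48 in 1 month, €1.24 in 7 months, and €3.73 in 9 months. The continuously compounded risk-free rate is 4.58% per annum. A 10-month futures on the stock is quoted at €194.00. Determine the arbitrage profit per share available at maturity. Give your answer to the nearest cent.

PV(dividends) I = 5.48·e^(−0.0458·1/12) + 1.24·e^(−0.0458·7/12) + 3.73·e^(−0.0458·9/12) = 10.2705
Fair futures F* = (S − I)·e^(rT) = (195.25 − 10.2705)·e^0.038167 = 184.9795 × 1.038905 = 192.1761
Market €194.00 > fair 192.1761: forward overpriced → cash-and-carry (borrow at r, buy the stock and collect the dividends, short the forward).
Profit at T = |F_mkt − F*| = |194.00 − 192.1761| = €1.82 per share

€1.82 per share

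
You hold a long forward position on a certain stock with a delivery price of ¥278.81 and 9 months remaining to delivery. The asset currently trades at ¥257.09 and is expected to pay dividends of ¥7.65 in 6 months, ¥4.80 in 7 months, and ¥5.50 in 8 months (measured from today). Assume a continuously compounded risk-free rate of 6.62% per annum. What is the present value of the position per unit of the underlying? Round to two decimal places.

-¥25.50

PV(remaining dividends) I = 7.65·e^(−0.0662·6/12) + 4.80·e^(−0.0662·7/12) + 5.50·e^(−0.0662·8/12) = 17.2816
Current forward F = (S − I)·e^(rT) = (257.09 − 17.2816)·e^(0.0662·9/12) = 239.8084 × 1.050903 = 252.0154
Value (long) = (F − K)·e^(−rT) = (252.0154 − 278.81) × 0.951562 = -25.4967
Value = -¥25.50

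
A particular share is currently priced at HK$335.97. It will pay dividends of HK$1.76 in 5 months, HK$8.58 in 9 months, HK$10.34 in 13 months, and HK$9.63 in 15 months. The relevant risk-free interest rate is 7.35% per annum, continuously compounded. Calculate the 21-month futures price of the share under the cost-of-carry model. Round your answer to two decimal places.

HK$350.06

PV(dividends) I = 1.76·e^(−0.0735·5/12) + 8.58·e^(−0.0735·9/12) + 10.34·e^(−0.0735·13/12) + 9.63·e^(−0.0735·15/12)
I = 1.7069 + 8.1198 + 9.5486 + 8.7847 = 28.1600
F = (S − I)·e^(rT) = (335.97 − 28.1600) · e^(0.0735·21/12)
= 307.8100 · e^0.128625 = 307.8100 × 1.137264 = HK$350.06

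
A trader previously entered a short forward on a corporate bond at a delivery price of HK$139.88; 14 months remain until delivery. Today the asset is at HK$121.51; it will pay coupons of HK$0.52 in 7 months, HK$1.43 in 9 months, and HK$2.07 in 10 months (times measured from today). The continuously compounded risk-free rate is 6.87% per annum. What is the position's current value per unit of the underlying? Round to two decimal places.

HK$11.41

PV(remaining coupons) I = 0.52·e^(−0.0687·7/12) + 1.43·e^(−0.0687·9/12) + 2.07·e^(−0.0687·10/12) = 3.8126
Current forward F = (S − I)·e^(rT) = (121.51 − 3.8126)·e^(0.0687·14/12) = 117.6974 × 1.083450 = 127.5192
Value (long) = (F − K)·e^(−rT) = (127.5192 − 139.88) × 0.922978 = -11.4087
Short position value = −(long value) = HK$11.41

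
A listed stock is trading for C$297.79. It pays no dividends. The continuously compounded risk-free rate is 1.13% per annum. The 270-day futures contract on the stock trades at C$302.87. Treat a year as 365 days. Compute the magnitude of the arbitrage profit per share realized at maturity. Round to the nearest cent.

Fair futures: F* = S·e^(carry·T), with carry = r = 0.0113
F* = 297.79 · e^(0.0113 × 270/365) = 297.79 · e^0.008359 = 297.79 × 1.008394 = C$300.2896
Market C$302.87 > fair C$300.2896: forward overpriced → cash-and-carry (buy spot, short the forward).
At maturity, profit = |F_mkt − F*| = |302.87 − 300.2896| = C$2.58 per share

C$2.58 per share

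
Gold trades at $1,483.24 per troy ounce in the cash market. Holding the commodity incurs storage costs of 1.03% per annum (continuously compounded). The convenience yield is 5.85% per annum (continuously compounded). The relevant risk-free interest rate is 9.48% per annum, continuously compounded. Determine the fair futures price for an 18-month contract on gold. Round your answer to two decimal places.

Net carry = r + u − y = 0.0948 + 0.0103 − 0.0585 = 0.0466
F = S·e^((r+u−y)T) = 1483.24 · e^(0.0466 × 18/12) = 1483.24 · e^0.06990000
= 1483.24 × 1.07240094 = $1,590.63 per troy ounce

$1,590.63 per troy ounce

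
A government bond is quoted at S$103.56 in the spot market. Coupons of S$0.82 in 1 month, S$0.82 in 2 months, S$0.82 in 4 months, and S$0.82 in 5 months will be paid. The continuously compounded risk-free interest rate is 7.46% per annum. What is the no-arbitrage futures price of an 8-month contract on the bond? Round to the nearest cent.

PV(coupons) I = 0.82·e^(−0.0746·1/12) + 0.82·e^(−0.0746·2/12) + 0.82·e^(−0.0746·4/12) + 0.82·e^(−0.0746·5/12)
I = 0.8149 + 0.8099 + 0.7999 + 0.7949 = 3.2196
F = (S − I)·e^(rT) = (103.56 − 3.2196) · e^(0.0746·8/12)
= 100.3404 · e^0.049733 = 100.3404 × 1.050990 = S$105.46

S$105.46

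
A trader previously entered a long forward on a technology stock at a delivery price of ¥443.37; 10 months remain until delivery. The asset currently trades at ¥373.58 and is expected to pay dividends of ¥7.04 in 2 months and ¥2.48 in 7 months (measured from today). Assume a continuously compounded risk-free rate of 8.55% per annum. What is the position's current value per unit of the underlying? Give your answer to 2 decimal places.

PV(remaining dividends) I = 7.04·e^(−0.0855·2/12) + 2.48·e^(−0.0855·7/12) = 9.2997
Current forward F = (S − I)·e^(rT) = (373.58 − 9.2997)·e^(0.0855·10/12) = 364.2803 × 1.073850 = 391.1824
Value (long) = (F − K)·e^(−rT) = (391.1824 − 443.37) × 0.931229 = -48.5986
Value = -¥48.60

-¥48.60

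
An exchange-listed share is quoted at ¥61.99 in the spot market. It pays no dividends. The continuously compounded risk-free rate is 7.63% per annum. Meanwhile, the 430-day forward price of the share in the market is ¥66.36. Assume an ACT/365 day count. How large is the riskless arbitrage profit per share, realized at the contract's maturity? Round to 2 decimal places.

Fair forward: F* = S·e^(carry·T), with carry = r = 0.0763
F* = 61.99 · e^(0.0763 × 430/365) = 61.99 · e^0.089888 = 61.99 × 1.094052 = ¥67.8203
Market ¥66.36 < fair ¥67.8203: forward underpriced → reverse cash-and-carry (short spot, go long the forward).
At maturity, profit = |F_mkt − F*| = |66.36 − 67.8203| = ¥1.46 per share

¥1.46 per share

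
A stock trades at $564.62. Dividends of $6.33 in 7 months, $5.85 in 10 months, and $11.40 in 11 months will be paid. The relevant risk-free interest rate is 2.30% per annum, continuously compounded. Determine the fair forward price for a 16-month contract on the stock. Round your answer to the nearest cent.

PV(dividends) I = 6.33·e^(−0.0230·7/12) + 5.85·e^(−0.0230·10/12) + 11.40·e^(−0.0230·11/12)
I = 6.2456 + 5.7389 + 11.1622 = 23.1467
F = (S − I)·e^(rT) = (564.62 − 23.1467) · e^(0.0230·16/12)
= 541.4733 · e^0.030667 = 541.4733 × 1.031142 = $558.34

$558.34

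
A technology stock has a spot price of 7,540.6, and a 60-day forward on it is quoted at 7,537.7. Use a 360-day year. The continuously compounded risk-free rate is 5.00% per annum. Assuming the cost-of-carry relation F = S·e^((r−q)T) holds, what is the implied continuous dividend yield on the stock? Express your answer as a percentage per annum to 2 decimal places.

5.23%

From F = S·e^((r−q)T): (r − q) = ln(F/S)/T
ln(7537.7/7540.6) = ln(0.999615) = -0.000385
(r − q) = -0.000385 / (60/360) = -0.002310
q = r − ln(F/S)/T = 0.0500 + 0.002310 = 0.052310
q = 5.23%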